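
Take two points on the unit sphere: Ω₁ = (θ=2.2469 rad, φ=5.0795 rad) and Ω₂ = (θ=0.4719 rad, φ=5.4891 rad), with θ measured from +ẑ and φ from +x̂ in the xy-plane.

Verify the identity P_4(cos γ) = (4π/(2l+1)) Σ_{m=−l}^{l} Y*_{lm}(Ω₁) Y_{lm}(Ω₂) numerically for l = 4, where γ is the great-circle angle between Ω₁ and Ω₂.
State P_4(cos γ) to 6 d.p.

Addition theorem: P_4(cos γ) = (4π/9) Σ_m Y*_{lm}(Ω₁) Y_{lm}(Ω₂), m = −4…4:
  [-4]  conj(Y_{4,-4})(Ω₁) = 0.01674 + 0.16296j ; Y_{4,-4}(Ω₂) = -0.01889 - 0.00066j ; Δ = -0.00021 - 0.00309j
  [-3]  conj(Y_{4,-3})(Ω₁) = 0.33150 - 0.16817j ; Y_{4,-3}(Ω₂) = -0.07596 + 0.07210j ; Δ = -0.01306 + 0.03667j
  [-2]  conj(Y_{4,-2})(Ω₁) = -0.26306 - 0.23742j ; Y_{4,-2}(Ω₂) = -0.00547 + 0.31472j ; Δ = 0.07616 - 0.08149j
  [-1]  conj(Y_{4,-1})(Ω₁) = 0.02146 - 0.05582j ; Y_{4,-1}(Ω₂) = 0.34285 + 0.34886j ; Δ = 0.02683 - 0.01165j
  [+0]  conj(Y_{4,0})(Ω₁) = -0.35763 + 0.00000j ; Y_{4,0}(Ω₂) = 0.12999 + 0.00000j ; Δ = -0.04649 + 0.00000j
  [+1]  conj(Y_{4,1})(Ω₁) = -0.02146 - 0.05582j ; Y_{4,1}(Ω₂) = -0.34285 + 0.34886j ; Δ = 0.02683 + 0.01165j
  [+2]  conj(Y_{4,2})(Ω₁) = -0.26306 + 0.23742j ; Y_{4,2}(Ω₂) = -0.00547 - 0.31472j ; Δ = 0.07616 + 0.08149j
  [+3]  conj(Y_{4,3})(Ω₁) = -0.33150 - 0.16817j ; Y_{4,3}(Ω₂) = 0.07596 + 0.07210j ; Δ = -0.01306 - 0.03667j
  [+4]  conj(Y_{4,4})(Ω₁) = 0.01674 - 0.16296j ; Y_{4,4}(Ω₂) = -0.01889 + 0.00066j ; Δ = -0.00021 + 0.00309j
Total Σ_m = 0.13297 - 0.00000j. Multiply by 1.396263: 0.18565 - 0.00000j. P_4(cos γ) = 0.185655

0.185655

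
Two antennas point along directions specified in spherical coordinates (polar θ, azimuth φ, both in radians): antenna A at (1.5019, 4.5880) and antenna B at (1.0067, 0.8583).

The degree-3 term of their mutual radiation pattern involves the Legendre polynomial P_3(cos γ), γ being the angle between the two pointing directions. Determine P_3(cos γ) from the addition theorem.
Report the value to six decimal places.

Summing Y*_{l m}(θ₁,φ₁)·Y_{l m}(θ₂,φ₂) over m ∈ [−3, 3]; prefactor 4π/(2·3+1) = 1.795196:
  m=-3: Y*=(0.151026, 0.385751)  Y=(-0.212436, -0.135176)  product (0.020061, -0.102363)
  m=-2: Y*=(-0.067866, 0.017241)  Y=(-0.056693, -0.386074)  product (0.010504, 0.025224)
  m=-1: Y*=(0.039053, 0.312342)  Y=(0.076641, -0.088717)  product (0.030703, 0.020473)
  m=+0: Y*=(-0.076462, -0.000000)  Y=(-0.313392, 0.000000)  product (0.023962, 0.000000)
  m=+1: Y*=(-0.039053, 0.312342)  Y=(-0.076641, -0.088717)  product (0.030703, -0.020473)
  m=+2: Y*=(-0.067866, -0.017241)  Y=(-0.056693, 0.386074)  product (0.010504, -0.025224)
  m=+3: Y*=(-0.151026, 0.385751)  Y=(0.212436, -0.135176)  product (0.020061, 0.102363)
Accumulated sum (0.146498, 0.000000); after 4π/(2l+1) scaling, (0.262993, 0.000000) ⇒ P_3 = 0.262993

0.262993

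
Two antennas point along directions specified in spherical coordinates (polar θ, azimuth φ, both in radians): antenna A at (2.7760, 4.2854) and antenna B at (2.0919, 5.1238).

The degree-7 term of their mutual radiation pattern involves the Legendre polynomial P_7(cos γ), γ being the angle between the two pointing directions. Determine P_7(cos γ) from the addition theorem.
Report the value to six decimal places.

Expand P_7 via completeness: Σ_{m} conj(Y_{7,m}) at Ω₁ times Y_{7,m} at Ω₂ —
  term(m=-7) = (0.000063, 0.000028)   from Y*(Ω₁)=(0.000057, -0.000369), Y(Ω₂)=(-0.047747, 0.178254)
  term(m=-6) = (0.000452, 0.001373)   from Y*(Ω₁)=(-0.003052, -0.001998), Y(Ω₂)=(-0.309899, -0.247100)
  term(m=-5) = (-0.004406, 0.007689)   from Y*(Ω₁)=(-0.018720, 0.011845), Y(Ω₂)=(0.353658, -0.186941)
  term(m=-4) = (-0.004187, 0.000901)   from Y*(Ω₁)=(0.012764, 0.092475), Y(Ω₂)=(0.003430, 0.045746)
  term(m=-3) = (0.073291, 0.053033)   from Y*(Ω₁)=(0.262643, 0.078327), Y(Ω₂)=(0.311559, 0.109007)
  term(m=-2) = (0.011212, 0.105375)   from Y*(Ω₁)=(0.341601, -0.391989), Y(Ω₂)=(-0.138621, 0.149405)
  term(m=-1) = (0.080758, -0.089807)   from Y*(Ω₁)=(-0.196970, -0.432919), Y(Ω₂)=(0.101550, 0.232746)
  term(m=+0) = (-0.042681, 0.000000)   from Y*(Ω₁)=(0.178513, -0.000000), Y(Ω₂)=(-0.239093, 0.000000)
  term(m=+1) = (0.080758, 0.089807)   from Y*(Ω₁)=(0.196970, -0.432919), Y(Ω₂)=(-0.101550, 0.232746)
  term(m=+2) = (0.011212, -0.105375)   from Y*(Ω₁)=(0.341601, 0.391989), Y(Ω₂)=(-0.138621, -0.149405)
  term(m=+3) = (0.073291, -0.053033)   from Y*(Ω₁)=(-0.262643, 0.078327), Y(Ω₂)=(-0.311559, 0.109007)
  term(m=+4) = (-0.004187, -0.000901)   from Y*(Ω₁)=(0.012764, -0.092475), Y(Ω₂)=(0.003430, -0.045746)
  term(m=+5) = (-0.004406, -0.007689)   from Y*(Ω₁)=(0.018720, 0.011845), Y(Ω₂)=(-0.353658, -0.186941)
  term(m=+6) = (0.000452, -0.001373)   from Y*(Ω₁)=(-0.003052, 0.001998), Y(Ω₂)=(-0.309899, 0.247100)
  term(m=+7) = (0.000063, -0.000028)   from Y*(Ω₁)=(-0.000057, -0.000369), Y(Ω₂)=(0.047747, 0.178254)
Total Σ_m = (0.271685, 0.000000). Multiply by 0.837758: (0.227606, 0.000000). P_7(cos γ) = 0.227606

0.227606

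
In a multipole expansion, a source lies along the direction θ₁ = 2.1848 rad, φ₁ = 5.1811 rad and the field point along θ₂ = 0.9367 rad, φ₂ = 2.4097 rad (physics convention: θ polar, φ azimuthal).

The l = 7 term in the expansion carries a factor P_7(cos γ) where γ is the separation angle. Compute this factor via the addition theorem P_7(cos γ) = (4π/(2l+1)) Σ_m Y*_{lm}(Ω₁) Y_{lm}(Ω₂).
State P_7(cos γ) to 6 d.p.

Expand P_7 via completeness: Σ_{m} conj(Y_{7,m}) at Ω₁ times Y_{7,m} at Ω₂ —
  m=-7: +0.016930-0.120676i × -0.043982+0.100956i = +0.011438+0.007017i  (running Σ = +0.011438+0.007017i)
  m=-6: -0.304125+0.103942i × -0.095615-0.287532i = +0.058965+0.077507i  (running Σ = +0.070404+0.084524i)
  m=-5: +0.317715+0.309784i × +0.385449+0.219605i = +0.054433+0.189178i  (running Σ = +0.124837+0.273702i)
  m=-4: +0.074304-0.236804i × -0.279692+0.060791i = -0.006387+0.070749i  (running Σ = +0.118450+0.344451i)
  m=-3: +0.187814-0.031209i × -0.086233+0.119552i = -0.012465+0.025145i  (running Σ = +0.105985+0.369596i)
  m=-2: -0.205199-0.279450i × -0.038502-0.358423i = -0.092260+0.084307i  (running Σ = +0.013725+0.453903i)
  m=-1: +0.022666-0.044764i × +0.001831+0.001645i = +0.000115-0.000045i  (running Σ = +0.013840+0.453858i)
  m=0: -0.349902-0.000000i × +0.353505+0.000000i = -0.123692-0.000000i  (running Σ = -0.109852+0.453858i)
  m=1: -0.022666-0.044764i × -0.001831+0.001645i = +0.000115+0.000045i  (running Σ = -0.109737+0.453903i)
  m=2: -0.205199+0.279450i × -0.038502+0.358423i = -0.092260-0.084307i  (running Σ = -0.201997+0.369596i)
  m=3: -0.187814-0.031209i × +0.086233+0.119552i = -0.012465-0.025145i  (running Σ = -0.214462+0.344451i)
  m=4: +0.074304+0.236804i × -0.279692-0.060791i = -0.006387-0.070749i  (running Σ = -0.220849+0.273702i)
  m=5: -0.317715+0.309784i × -0.385449+0.219605i = +0.054433-0.189178i  (running Σ = -0.166416+0.084524i)
  m=6: -0.304125-0.103942i × -0.095615+0.287532i = +0.058965-0.077507i  (running Σ = -0.107450+0.007017i)
  m=7: -0.016930-0.120676i × +0.043982+0.100956i = +0.011438-0.007017i  (running Σ = -0.096012+0.000000i)
Σ over m = -0.096012+0.000000i; ×(4π/15) → -0.080435+0.000000i. Real part: -0.080435

-0.080435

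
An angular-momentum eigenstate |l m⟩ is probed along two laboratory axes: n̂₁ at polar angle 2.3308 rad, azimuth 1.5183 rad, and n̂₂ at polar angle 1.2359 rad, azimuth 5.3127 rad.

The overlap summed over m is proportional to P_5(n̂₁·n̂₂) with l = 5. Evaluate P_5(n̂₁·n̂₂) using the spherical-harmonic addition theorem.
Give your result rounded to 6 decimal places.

Addition theorem: P_5(cos γ) = (4π/11) Σ_m Y*_{lm}(Ω₁) Y_{lm}(Ω₂), m = −5…5:
  m=-5: Y*=(0.024095, 0.089680)  Y=(0.048680, -0.345344)  product (0.032143, -0.003956)
  m=-4: Y*=(-0.272973, 0.058178)  Y=(-0.283337, -0.258893)  product (0.092405, 0.054187)
  m=-3: Y*=(-0.067597, -0.425662)  Y=(0.007882, -0.001847)  product (-0.001319, -0.003230)
  m=-2: Y*=(0.258567, -0.027248)  Y=(0.121497, -0.313086)  product (0.022884, -0.084264)
  m=-1: Y*=(-0.011136, -0.211929)  Y=(-0.045673, -0.066716)  product (-0.013630, 0.010422)
  m=+0: Y*=(0.324835, -0.000000)  Y=(0.314172, 0.000000)  product (0.102054, 0.000000)
  m=+1: Y*=(0.011136, -0.211929)  Y=(0.045673, -0.066716)  product (-0.013630, -0.010422)
  m=+2: Y*=(0.258567, 0.027248)  Y=(0.121497, 0.313086)  product (0.022884, 0.084264)
  m=+3: Y*=(0.067597, -0.425662)  Y=(-0.007882, -0.001847)  product (-0.001319, 0.003230)
  m=+4: Y*=(-0.272973, -0.058178)  Y=(-0.283337, 0.258893)  product (0.092405, -0.054187)
  m=+5: Y*=(-0.024095, 0.089680)  Y=(-0.048680, -0.345344)  product (0.032143, 0.003956)
Accumulated sum (0.367021, -0.000000); after 4π/(2l+1) scaling, (0.419284, -0.000000) ⇒ P_5 = 0.419284

0.419284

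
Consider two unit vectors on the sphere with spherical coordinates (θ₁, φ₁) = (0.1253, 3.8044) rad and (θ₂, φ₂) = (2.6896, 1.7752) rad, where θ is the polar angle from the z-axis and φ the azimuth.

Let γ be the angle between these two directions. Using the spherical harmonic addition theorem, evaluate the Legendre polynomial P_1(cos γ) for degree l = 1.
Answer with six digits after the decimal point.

Expand P_1 via completeness: Σ_{m} conj(Y_{1,m}) at Ω₁ times Y_{1,m} at Ω₂ —
  m=-1: -0.034035-0.026568i × -0.030630-0.147756i = -0.002883+0.005843i  (running Σ = -0.002883+0.005843i)
  m=0: +0.484772-0.000000i × -0.439536+0.000000i = -0.213075+0.000000i  (running Σ = -0.215958+0.005843i)
  m=1: +0.034035-0.026568i × +0.030630-0.147756i = -0.002883-0.005843i  (running Σ = -0.218841+0.000000i)
Σ over m = -0.218841+0.000000i; ×(4π/3) → -0.916680+0.000000i. Real part: -0.916680

-0.916680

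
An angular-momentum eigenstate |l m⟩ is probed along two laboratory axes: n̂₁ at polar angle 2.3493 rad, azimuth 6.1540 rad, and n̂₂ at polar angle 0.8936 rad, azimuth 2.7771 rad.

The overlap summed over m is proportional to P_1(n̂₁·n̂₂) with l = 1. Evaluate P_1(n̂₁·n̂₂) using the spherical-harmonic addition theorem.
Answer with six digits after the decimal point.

Summing Y*_{l m}(θ₁,φ₁)·Y_{l m}(θ₂,φ₂) over m ∈ [−1, 1]; prefactor 4π/(2·1+1) = 4.188790:
  m=-1: +0.243930-0.031689i × -0.251566-0.095983i = -0.064406-0.015441i  (running Σ = -0.064406-0.015441i)
  m=0: -0.343104-0.000000i × +0.306163+0.000000i = -0.105046-0.000000i  (running Σ = -0.169452-0.015441i)
  m=1: -0.243930-0.031689i × +0.251566-0.095983i = -0.064406+0.015441i  (running Σ = -0.233858+0.000000i)
Total Σ_m = -0.233858+0.000000i. Multiply by 4.188790: -0.979582+0.000000i. P_1(cos γ) = -0.979582

-0.979582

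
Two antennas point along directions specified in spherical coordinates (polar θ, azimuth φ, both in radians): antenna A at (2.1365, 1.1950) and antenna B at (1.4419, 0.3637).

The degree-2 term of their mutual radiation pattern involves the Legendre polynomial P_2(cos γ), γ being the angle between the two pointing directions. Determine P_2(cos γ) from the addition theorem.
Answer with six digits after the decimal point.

-0.132003

Term-by-term m-sum for l=2 (normalisation 4π/5 = 2.513274):
  [-2]  conj(Y_{2,-2})(Ω₁) = -0.201131+0.187972i ; Y_{2,-2}(Ω₂) = +0.283744-0.252602i ; Δ = -0.009588+0.104142i
  [-1]  conj(Y_{2,-1})(Ω₁) = -0.128302-0.325187i ; Y_{2,-1}(Ω₂) = +0.092038-0.035033i ; Δ = -0.023201-0.025435i
  [+0]  conj(Y_{2,0})(Ω₁) = -0.043549-0.000000i ; Y_{2,0}(Ω₂) = -0.299758+0.000000i ; Δ = +0.013054+0.000000i
  [+1]  conj(Y_{2,1})(Ω₁) = +0.128302-0.325187i ; Y_{2,1}(Ω₂) = -0.092038-0.035033i ; Δ = -0.023201+0.025435i
  [+2]  conj(Y_{2,2})(Ω₁) = -0.201131-0.187972i ; Y_{2,2}(Ω₂) = +0.283744+0.252602i ; Δ = -0.009588-0.104142i
Total Σ_m = -0.052522+0.000000i. Multiply by 2.513274: -0.132003+0.000000i. P_2(cos γ) = -0.132003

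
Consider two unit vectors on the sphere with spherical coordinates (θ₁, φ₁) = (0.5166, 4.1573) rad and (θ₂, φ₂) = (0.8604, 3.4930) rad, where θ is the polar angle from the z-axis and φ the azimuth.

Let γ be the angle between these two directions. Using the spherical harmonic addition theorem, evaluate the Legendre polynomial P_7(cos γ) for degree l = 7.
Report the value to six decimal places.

Expand P_7 via completeness: Σ_{m} conj(Y_{7,m}) at Ω₁ times Y_{7,m} at Ω₂ —
  m=-7: -0.002429-0.002639i × +0.055877+0.045347i = -0.000016-0.000258i  (running Σ = -0.000016-0.000258i)
  m=-6: +0.023202-0.004437i × -0.118617-0.198942i = -0.003635-0.004089i  (running Σ = -0.003651-0.004347i)
  m=-5: -0.034095+0.088919i × +0.077046+0.408898i = -0.038986-0.007090i  (running Σ = -0.042636-0.011438i)
  m=-4: -0.156853-0.206519i × +0.065720-0.394273i = -0.091733+0.048271i  (running Σ = -0.134370+0.036833i)
  m=-3: +0.462380-0.043812i × -0.018924+0.033316i = -0.007291+0.016234i  (running Σ = -0.141660+0.053067i)
  m=-2: -0.200246+0.403543i × -0.264767+0.224287i = -0.037491-0.151757i  (running Σ = -0.179151-0.098690i)
  m=-1: +0.008031+0.012951i × +0.187166-0.068619i = +0.002392+0.001873i  (running Σ = -0.176759-0.096817i)
  m=0: -0.449546-0.000000i × +0.294913+0.000000i = -0.132577-0.000000i  (running Σ = -0.309336-0.096817i)
  m=1: -0.008031+0.012951i × -0.187166-0.068619i = +0.002392-0.001873i  (running Σ = -0.306944-0.098690i)
  m=2: -0.200246-0.403543i × -0.264767-0.224287i = -0.037491+0.151757i  (running Σ = -0.344435+0.053067i)
  m=3: -0.462380-0.043812i × +0.018924+0.033316i = -0.007291-0.016234i  (running Σ = -0.351726+0.036833i)
  m=4: -0.156853+0.206519i × +0.065720+0.394273i = -0.091733-0.048271i  (running Σ = -0.443459-0.011438i)
  m=5: +0.034095+0.088919i × -0.077046+0.408898i = -0.038986+0.007090i  (running Σ = -0.482445-0.004347i)
  m=6: +0.023202+0.004437i × -0.118617+0.198942i = -0.003635+0.004089i  (running Σ = -0.486080-0.000258i)
  m=7: +0.002429-0.002639i × -0.055877+0.045347i = -0.000016+0.000258i  (running Σ = -0.486096+0.000000i)
Accumulated sum -0.486096+0.000000i; after 4π/(2l+1) scaling, -0.407231+0.000000i ⇒ P_7 = -0.407231

-0.407231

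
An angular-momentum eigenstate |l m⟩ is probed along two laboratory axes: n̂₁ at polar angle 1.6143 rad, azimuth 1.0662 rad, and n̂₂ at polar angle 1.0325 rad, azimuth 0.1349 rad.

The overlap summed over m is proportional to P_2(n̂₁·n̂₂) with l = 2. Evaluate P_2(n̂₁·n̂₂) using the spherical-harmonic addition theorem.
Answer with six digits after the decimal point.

-0.140417

Summing Y*_{l m}(θ₁,φ₁)·Y_{l m}(θ₂,φ₂) over m ∈ [−2, 2]; prefactor 4π/(2·2+1) = 2.513274:
  m=-2: -0.20532 + 0.32632j × 0.27445 - 0.07590j = -0.03158 + 0.10514j  (running Σ = -0.03158 + 0.10514j)
  m=-1: -0.01623 - 0.02938j × 0.33697 - 0.04573j = -0.00681 - 0.00916j  (running Σ = -0.03839 + 0.09598j)
  m=0: -0.31360 + 0.00000j × -0.06670 + 0.00000j = 0.02092 + 0.00000j  (running Σ = -0.01748 + 0.09598j)
  m=1: 0.01623 - 0.02938j × -0.33697 - 0.04573j = -0.00681 + 0.00916j  (running Σ = -0.02429 + 0.10514j)
  m=2: -0.20532 - 0.32632j × 0.27445 + 0.07590j = -0.03158 - 0.10514j  (running Σ = -0.05587 + 0.00000j)
Accumulated sum -0.05587 + 0.00000j; after 4π/(2l+1) scaling, -0.14042 + 0.00000j ⇒ P_2 = -0.140417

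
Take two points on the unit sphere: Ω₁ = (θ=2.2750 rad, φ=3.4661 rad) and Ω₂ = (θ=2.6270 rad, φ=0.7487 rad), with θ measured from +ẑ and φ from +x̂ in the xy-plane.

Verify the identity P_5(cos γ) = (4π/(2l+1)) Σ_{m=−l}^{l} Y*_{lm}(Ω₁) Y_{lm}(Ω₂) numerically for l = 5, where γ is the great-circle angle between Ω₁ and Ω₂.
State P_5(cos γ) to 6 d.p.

0.324574

Summing Y*_{l m}(θ₁,φ₁)·Y_{l m}(θ₂,φ₂) over m ∈ [−5, 5]; prefactor 4π/(2·5+1) = 1.142397:
  term(m=-5) = (0.000836, 0.001364)   from Y*(Ω₁)=(0.006172, -0.119178), Y(Ω₂)=(-0.011049, 0.007590)
  term(m=-4) = (-0.003020, -0.023845)   from Y*(Ω₁)=(-0.086365, -0.308732), Y(Ω₂)=(0.074167, 0.010966)
  term(m=-3) = (-0.029945, 0.097417)   from Y*(Ω₁)=(-0.238776, -0.351068), Y(Ω₂)=(-0.150059, -0.187357)
  term(m=-2) = (0.049373, -0.056020)   from Y*(Ω₁)=(-0.130736, -0.099183), Y(Ω₂)=(-0.033368, 0.453813)
  term(m=-1) = (0.101245, -0.045724)   from Y*(Ω₁)=(0.272684, 0.091731), Y(Ω₂)=(0.282874, -0.262838)
  term(m=+0) = (0.047136, 0.000000)   from Y*(Ω₁)=(0.247779, -0.000000), Y(Ω₂)=(0.190234, 0.000000)
  term(m=+1) = (0.101245, 0.045724)   from Y*(Ω₁)=(-0.272684, 0.091731), Y(Ω₂)=(-0.282874, -0.262838)
  term(m=+2) = (0.049373, 0.056020)   from Y*(Ω₁)=(-0.130736, 0.099183), Y(Ω₂)=(-0.033368, -0.453813)
  term(m=+3) = (-0.029945, -0.097417)   from Y*(Ω₁)=(0.238776, -0.351068), Y(Ω₂)=(0.150059, -0.187357)
  term(m=+4) = (-0.003020, 0.023845)   from Y*(Ω₁)=(-0.086365, 0.308732), Y(Ω₂)=(0.074167, -0.010966)
  term(m=+5) = (0.000836, -0.001364)   from Y*(Ω₁)=(-0.006172, -0.119178), Y(Ω₂)=(0.011049, 0.007590)
Total Σ_m = (0.284116, -0.000000). Multiply by 1.142397: (0.324574, -0.000000). P_5(cos γ) = 0.324574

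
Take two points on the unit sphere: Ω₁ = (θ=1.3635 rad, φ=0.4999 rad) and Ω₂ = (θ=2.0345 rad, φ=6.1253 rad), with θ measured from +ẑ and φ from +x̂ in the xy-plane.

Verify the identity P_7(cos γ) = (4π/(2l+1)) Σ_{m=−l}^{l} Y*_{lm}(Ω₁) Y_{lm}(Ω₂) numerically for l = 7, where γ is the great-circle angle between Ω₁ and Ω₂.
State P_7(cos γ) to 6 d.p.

Addition theorem: P_7(cos γ) = (4π/15) Σ_m Y*_{lm}(Ω₁) Y_{lm}(Ω₂), m = −7…7:
  m=-7: (-0.402545, -0.150466) × (0.102787, 0.204576) = (-0.010595, -0.097817)  (running Σ = (-0.010595, -0.097817))
  m=-6: (-0.334770, 0.047925) × (-0.250117, -0.347780) = (0.100399, 0.104439)  (running Σ = (0.089804, 0.006622))
  m=-5: (0.118494, -0.088610) × (0.236730, 0.238645) = (0.049197, 0.007301)  (running Σ = (0.139002, 0.013924))
  m=-4: (0.141061, -0.308549) × (0.067713, 0.049530) = (0.024834, -0.013906)  (running Σ = (0.163836, 0.000018))
  m=-3: (0.003394, 0.047659) × (-0.315605, -0.161771) = (0.006639, -0.015591)  (running Σ = (0.170474, -0.015573))
  m=-2: (0.176618, 0.274945) × (0.068237, 0.022293) = (0.005922, 0.022699)  (running Σ = (0.176397, 0.007126))
  m=-1: (-0.007517, -0.004106) × (0.317720, 0.050584) = (-0.002181, -0.001685)  (running Σ = (0.174216, 0.005441))
  m=0: (-0.321379, -0.000000) × (-0.113491, 0.000000) = (0.036474, 0.000000)  (running Σ = (0.210690, 0.005441))
  m=1: (0.007517, -0.004106) × (-0.317720, 0.050584) = (-0.002181, 0.001685)  (running Σ = (0.208509, 0.007126))
  m=2: (0.176618, -0.274945) × (0.068237, -0.022293) = (0.005922, -0.022699)  (running Σ = (0.214432, -0.015573))
  m=3: (-0.003394, 0.047659) × (0.315605, -0.161771) = (0.006639, 0.015591)  (running Σ = (0.221070, 0.000018))
  m=4: (0.141061, 0.308549) × (0.067713, -0.049530) = (0.024834, 0.013906)  (running Σ = (0.245905, 0.013924))
  m=5: (-0.118494, -0.088610) × (-0.236730, 0.238645) = (0.049197, -0.007301)  (running Σ = (0.295102, 0.006622))
  m=6: (-0.334770, -0.047925) × (-0.250117, 0.347780) = (0.100399, -0.104439)  (running Σ = (0.395501, -0.097817))
  m=7: (0.402545, -0.150466) × (-0.102787, 0.204576) = (-0.010595, 0.097817)  (running Σ = (0.384906, 0.000000))
Accumulated sum (0.384906, 0.000000); after 4π/(2l+1) scaling, (0.322458, 0.000000) ⇒ P_7 = 0.322458

0.322458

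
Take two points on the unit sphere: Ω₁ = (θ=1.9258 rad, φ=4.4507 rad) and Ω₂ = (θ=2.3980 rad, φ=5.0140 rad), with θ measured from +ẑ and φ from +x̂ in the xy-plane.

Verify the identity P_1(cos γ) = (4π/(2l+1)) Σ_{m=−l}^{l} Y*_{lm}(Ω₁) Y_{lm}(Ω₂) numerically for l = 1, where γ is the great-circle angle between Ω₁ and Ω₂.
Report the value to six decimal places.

Expand P_1 via completeness: Σ_{m} conj(Y_{1,m}) at Ω₁ times Y_{1,m} at Ω₂ —
  [-1]  conj(Y_{1,-1})(Ω₁) = -0.083810-0.312922i ; Y_{1,-1}(Ω₂) = +0.069475+0.223320i ; Δ = +0.064059-0.040457i
  [+0]  conj(Y_{1,0})(Ω₁) = -0.169835-0.000000i ; Y_{1,0}(Ω₂) = -0.359632+0.000000i ; Δ = +0.061078+0.000000i
  [+1]  conj(Y_{1,1})(Ω₁) = +0.083810-0.312922i ; Y_{1,1}(Ω₂) = -0.069475+0.223320i ; Δ = +0.064059+0.040457i
Total Σ_m = +0.189196+0.000000i. Multiply by 4.188790: +0.792503+0.000000i. P_1(cos γ) = 0.792503

0.792503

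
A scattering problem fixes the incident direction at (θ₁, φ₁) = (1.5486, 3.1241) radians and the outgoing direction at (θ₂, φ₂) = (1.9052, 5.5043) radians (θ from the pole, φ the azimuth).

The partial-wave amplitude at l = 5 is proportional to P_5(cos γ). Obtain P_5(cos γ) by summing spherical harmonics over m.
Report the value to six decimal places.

0.350540

Addition theorem: P_5(cos γ) = (4π/11) Σ_m Y*_{lm}(Ω₁) Y_{lm}(Ω₂), m = −5…5:
  [-5]  conj(Y_{5,-5})(Ω₁) = (-0.461789, 0.040493) ; Y_{5,-5}(Ω₂) = (-0.254725, -0.238653) ; Δ = (0.127293, 0.099893)
  [-4]  conj(Y_{5,-4})(Ω₁) = (0.032463, -0.002275) ; Y_{5,-4}(Ω₂) = (0.383393, -0.009990) ; Δ = (0.012424, -0.001197)
  [-3]  conj(Y_{5,-3})(Ω₁) = (0.343682, -0.018052) ; Y_{5,-3}(Ω₂) = (0.006170, -0.006416) ; Δ = (0.002005, -0.002316)
  [-2]  conj(Y_{5,-2})(Ω₁) = (-0.037518, 0.001313) ; Y_{5,-2}(Ω₂) = (0.004376, 0.335900) ; Δ = (-0.000605, -0.012596)
  [-1]  conj(Y_{5,-1})(Ω₁) = (-0.317948, 0.005562) ; Y_{5,-1}(Ω₂) = (-0.056929, -0.056192) ; Δ = (0.018413, 0.017550)
  [+0]  conj(Y_{5,0})(Ω₁) = (0.038845, -0.000000) ; Y_{5,0}(Ω₂) = (-0.314389, 0.000000) ; Δ = (-0.012213, 0.000000)
  [+1]  conj(Y_{5,1})(Ω₁) = (0.317948, 0.005562) ; Y_{5,1}(Ω₂) = (0.056929, -0.056192) ; Δ = (0.018413, -0.017550)
  [+2]  conj(Y_{5,2})(Ω₁) = (-0.037518, -0.001313) ; Y_{5,2}(Ω₂) = (0.004376, -0.335900) ; Δ = (-0.000605, 0.012596)
  [+3]  conj(Y_{5,3})(Ω₁) = (-0.343682, -0.018052) ; Y_{5,3}(Ω₂) = (-0.006170, -0.006416) ; Δ = (0.002005, 0.002316)
  [+4]  conj(Y_{5,4})(Ω₁) = (0.032463, 0.002275) ; Y_{5,4}(Ω₂) = (0.383393, 0.009990) ; Δ = (0.012424, 0.001197)
  [+5]  conj(Y_{5,5})(Ω₁) = (0.461789, 0.040493) ; Y_{5,5}(Ω₂) = (0.254725, -0.238653) ; Δ = (0.127293, -0.099893)
Accumulated sum (0.306846, 0.000000); after 4π/(2l+1) scaling, (0.350540, 0.000000) ⇒ P_5 = 0.350540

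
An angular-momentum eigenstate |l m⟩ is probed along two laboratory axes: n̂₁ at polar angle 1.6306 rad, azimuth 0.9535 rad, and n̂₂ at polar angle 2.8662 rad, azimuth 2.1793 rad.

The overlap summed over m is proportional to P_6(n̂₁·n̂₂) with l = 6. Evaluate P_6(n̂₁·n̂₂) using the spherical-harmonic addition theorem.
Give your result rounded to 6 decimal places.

Expand P_6 via completeness: Σ_{m} conj(Y_{6,m}) at Ω₁ times Y_{6,m} at Ω₂ —
  [-6]  conj(Y_{6,-6})(Ω₁) = +0.404369-0.254752i ; Y_{6,-6}(Ω₂) = +0.000171-0.000095i ; Δ = +0.000045-0.000082i
  [-5]  conj(Y_{6,-5})(Ω₁) = -0.005460+0.098978i ; Y_{6,-5}(Ω₂) = +0.000237-0.002383i ; Δ = +0.000235+0.000036i
  [-4]  conj(Y_{6,-4})(Ω₁) = +0.266239+0.211974i ; Y_{6,-4}(Ω₂) = -0.013619-0.011648i ; Δ = -0.001157-0.005988i
  [-3]  conj(Y_{6,-3})(Ω₁) = -0.110150+0.031805i ; Y_{6,-3}(Ω₂) = -0.087657+0.022823i ; Δ = +0.008930-0.005302i
  [-2]  conj(Y_{6,-2})(Ω₁) = -0.100226+0.286792i ; Y_{6,-2}(Ω₂) = -0.105390+0.285355i ; Δ = -0.071275-0.058825i
  [-1]  conj(Y_{6,-1})(Ω₁) = -0.069617-0.098075i ; Y_{6,-1}(Ω₂) = +0.340080+0.488134i ; Δ = +0.024198-0.067336i
  [+0]  conj(Y_{6,0})(Ω₁) = -0.294257-0.000000i ; Y_{6,0}(Ω₂) = +0.352867+0.000000i ; Δ = -0.103834-0.000000i
  [+1]  conj(Y_{6,1})(Ω₁) = +0.069617-0.098075i ; Y_{6,1}(Ω₂) = -0.340080+0.488134i ; Δ = +0.024198+0.067336i
  [+2]  conj(Y_{6,2})(Ω₁) = -0.100226-0.286792i ; Y_{6,2}(Ω₂) = -0.105390-0.285355i ; Δ = -0.071275+0.058825i
  [+3]  conj(Y_{6,3})(Ω₁) = +0.110150+0.031805i ; Y_{6,3}(Ω₂) = +0.087657+0.022823i ; Δ = +0.008930+0.005302i
  [+4]  conj(Y_{6,4})(Ω₁) = +0.266239-0.211974i ; Y_{6,4}(Ω₂) = -0.013619+0.011648i ; Δ = -0.001157+0.005988i
  [+5]  conj(Y_{6,5})(Ω₁) = +0.005460+0.098978i ; Y_{6,5}(Ω₂) = -0.000237-0.002383i ; Δ = +0.000235-0.000036i
  [+6]  conj(Y_{6,6})(Ω₁) = +0.404369+0.254752i ; Y_{6,6}(Ω₂) = +0.000171+0.000095i ; Δ = +0.000045+0.000082i
Σ over m = -0.181883+0.000000i; ×(4π/13) → -0.175816+0.000000i. Real part: -0.175816

-0.175816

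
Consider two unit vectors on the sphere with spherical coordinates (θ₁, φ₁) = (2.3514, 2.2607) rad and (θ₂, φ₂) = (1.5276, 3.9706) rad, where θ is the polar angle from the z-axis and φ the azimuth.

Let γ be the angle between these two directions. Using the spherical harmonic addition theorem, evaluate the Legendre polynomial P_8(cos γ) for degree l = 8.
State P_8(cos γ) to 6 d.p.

0.124591

Term-by-term m-sum for l=8 (normalisation 4π/17 = 0.739198):
  m=-8: Y*=(0.024167, -0.023152)  Y=(0.480776, -0.174883)  product (0.007570, -0.015358)
  m=-7: Y*=(0.131688, 0.015470)  Y=(-0.078450, -0.040855)  product (-0.009699, -0.006594)
  m=-6: Y*=(0.168731, 0.261533)  Y=(-0.094119, -0.351460)  product (0.076037, -0.083917)
  m=-5: Y*=(-0.139036, 0.437163)  Y=(-0.055822, 0.087600)  product (-0.030534, -0.036583)
  m=-4: Y*=(-0.325120, 0.130603)  Y=(-0.315899, 0.055670)  product (0.095434, -0.059357)
  m=-3: Y*=(0.060286, 0.032850)  Y=(0.088074, 0.067592)  product (0.003089, 0.006968)
  m=-2: Y*=(0.072949, 0.377300)  Y=(0.026332, 0.301146)  product (-0.111701, 0.031904)
  m=-1: Y*=(-0.073388, 0.088937)  Y=(0.077053, -0.084084)  product (0.001823, 0.013024)
  m=+0: Y*=(0.351994, -0.000000)  Y=(0.296905, 0.000000)  product (0.104509, 0.000000)
  m=+1: Y*=(0.073388, 0.088937)  Y=(-0.077053, -0.084084)  product (0.001823, -0.013024)
  m=+2: Y*=(0.072949, -0.377300)  Y=(0.026332, -0.301146)  product (-0.111701, -0.031904)
  m=+3: Y*=(-0.060286, 0.032850)  Y=(-0.088074, 0.067592)  product (0.003089, -0.006968)
  m=+4: Y*=(-0.325120, -0.130603)  Y=(-0.315899, -0.055670)  product (0.095434, 0.059357)
  m=+5: Y*=(0.139036, 0.437163)  Y=(0.055822, 0.087600)  product (-0.030534, 0.036583)
  m=+6: Y*=(0.168731, -0.261533)  Y=(-0.094119, 0.351460)  product (0.076037, 0.083917)
  m=+7: Y*=(-0.131688, 0.015470)  Y=(0.078450, -0.040855)  product (-0.009699, 0.006594)
  m=+8: Y*=(0.024167, 0.023152)  Y=(0.480776, 0.174883)  product (0.007570, 0.015358)
Total Σ_m = (0.168549, -0.000000). Multiply by 0.739198: (0.124591, -0.000000). P_8(cos γ) = 0.124591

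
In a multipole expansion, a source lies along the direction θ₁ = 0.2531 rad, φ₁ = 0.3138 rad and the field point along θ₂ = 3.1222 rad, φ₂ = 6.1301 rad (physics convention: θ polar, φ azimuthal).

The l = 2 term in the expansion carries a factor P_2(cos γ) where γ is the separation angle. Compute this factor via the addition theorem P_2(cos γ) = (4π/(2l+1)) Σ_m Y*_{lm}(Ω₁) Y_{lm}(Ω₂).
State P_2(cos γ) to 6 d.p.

0.892853

Term-by-term m-sum for l=2 (normalisation 4π/5 = 2.513274):
  term(m=-2) = 0.00000 + 0.00000j   from Y*(Ω₁)=0.01961 + 0.01422j, Y(Ω₂)=0.00014 + 0.00004j
  term(m=-1) = -0.00250 - 0.00126j   from Y*(Ω₁)=0.17814 + 0.05781j, Y(Ω₂)=-0.01480 - 0.00228j
  term(m=+0) = 0.36026 + 0.00000j   from Y*(Ω₁)=0.57145 + 0.00000j, Y(Ω₂)=0.63043 + 0.00000j
  term(m=+1) = -0.00250 + 0.00126j   from Y*(Ω₁)=-0.17814 + 0.05781j, Y(Ω₂)=0.01480 - 0.00228j
  term(m=+2) = 0.00000 - 0.00000j   from Y*(Ω₁)=0.01961 - 0.01422j, Y(Ω₂)=0.00014 - 0.00004j
Total Σ_m = 0.35525 - 0.00000j. Multiply by 2.513274: 0.89285 - 0.00000j. P_2(cos γ) = 0.892853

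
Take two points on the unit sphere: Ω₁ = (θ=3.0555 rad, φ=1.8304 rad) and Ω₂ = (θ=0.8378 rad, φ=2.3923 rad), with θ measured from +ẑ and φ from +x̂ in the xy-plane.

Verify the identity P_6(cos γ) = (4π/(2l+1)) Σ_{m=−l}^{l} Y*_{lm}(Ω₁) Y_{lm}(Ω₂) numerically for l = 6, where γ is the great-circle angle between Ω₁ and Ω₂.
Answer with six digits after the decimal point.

Expand P_6 via completeness: Σ_{m} conj(Y_{6,m}) at Ω₁ times Y_{6,m} at Ω₂ —
  term(m=-6) = (-0.000000, 0.000000)   from Y*(Ω₁)=(-0.000000, -0.000000), Y(Ω₂)=(-0.017494, -0.079486)
  term(m=-5) = (0.000002, 0.000001)   from Y*(Ω₁)=(0.000008, -0.000002), Y(Ω₂)=(0.208799, 0.144345)
  term(m=-4) = (-0.000052, -0.000064)   from Y*(Ω₁)=(0.000098, 0.000167), Y(Ω₂)=(-0.422684, 0.061473)
  term(m=-3) = (0.000129, 0.001117)   from Y*(Ω₁)=(-0.002295, 0.002325), Y(Ω₂)=(0.215718, -0.268357)
  term(m=-2) = (-0.001302, 0.002716)   from Y*(Ω₁)=(-0.032713, -0.018696), Y(Ω₂)=(-0.005766, -0.079715)
  term(m=-1) = (0.085981, -0.054133)   from Y*(Ω₁)=(0.070082, -0.263866), Y(Ω₂)=(0.272478, 0.253480)
  term(m=+0) = (-0.023866, 0.000000)   from Y*(Ω₁)=(0.939453, -0.000000), Y(Ω₂)=(-0.025404, 0.000000)
  term(m=+1) = (0.085981, 0.054133)   from Y*(Ω₁)=(-0.070082, -0.263866), Y(Ω₂)=(-0.272478, 0.253480)
  term(m=+2) = (-0.001302, -0.002716)   from Y*(Ω₁)=(-0.032713, 0.018696), Y(Ω₂)=(-0.005766, 0.079715)
  term(m=+3) = (0.000129, -0.001117)   from Y*(Ω₁)=(0.002295, 0.002325), Y(Ω₂)=(-0.215718, -0.268357)
  term(m=+4) = (-0.000052, 0.000064)   from Y*(Ω₁)=(0.000098, -0.000167), Y(Ω₂)=(-0.422684, -0.061473)
  term(m=+5) = (0.000002, -0.000001)   from Y*(Ω₁)=(-0.000008, -0.000002), Y(Ω₂)=(-0.208799, 0.144345)
  term(m=+6) = (-0.000000, -0.000000)   from Y*(Ω₁)=(-0.000000, 0.000000), Y(Ω₂)=(-0.017494, 0.079486)
Σ over m = (0.145650, 0.000000); ×(4π/13) → (0.140791, 0.000000). Real part: 0.140791

0.140791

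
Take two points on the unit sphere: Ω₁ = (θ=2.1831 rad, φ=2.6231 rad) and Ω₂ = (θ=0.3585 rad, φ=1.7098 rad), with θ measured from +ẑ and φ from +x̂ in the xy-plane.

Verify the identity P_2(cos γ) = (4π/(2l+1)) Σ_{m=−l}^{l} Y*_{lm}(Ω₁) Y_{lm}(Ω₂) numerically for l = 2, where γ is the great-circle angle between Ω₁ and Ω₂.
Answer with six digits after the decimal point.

Expand P_2 via completeness: Σ_{m} conj(Y_{2,m}) at Ω₁ times Y_{2,m} at Ω₂ —
  m=-2: +0.131617-0.222684i × -0.045728+0.013051i = -0.003112+0.011901i  (running Σ = -0.003112+0.011901i)
  m=-1: +0.315600-0.180070i × -0.035170-0.251383i = -0.056366-0.073003i  (running Σ = -0.059478-0.061103i)
  m=0: -0.002830-0.000000i × +0.514300+0.000000i = -0.001455-0.000000i  (running Σ = -0.060934-0.061103i)
  m=1: -0.315600-0.180070i × +0.035170-0.251383i = -0.056366+0.073003i  (running Σ = -0.117300+0.011901i)
  m=2: +0.131617+0.222684i × -0.045728-0.013051i = -0.003112-0.011901i  (running Σ = -0.120412+0.000000i)
Total Σ_m = -0.120412+0.000000i. Multiply by 2.513274: -0.302629+0.000000i. P_2(cos γ) = -0.302629

-0.302629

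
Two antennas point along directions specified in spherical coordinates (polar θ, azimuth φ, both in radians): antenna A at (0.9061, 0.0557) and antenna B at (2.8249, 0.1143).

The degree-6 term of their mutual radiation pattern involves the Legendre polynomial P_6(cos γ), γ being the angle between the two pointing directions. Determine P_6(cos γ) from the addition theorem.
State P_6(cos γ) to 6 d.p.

0.207868

Expand P_6 via completeness: Σ_{m} conj(Y_{6,m}) at Ω₁ times Y_{6,m} at Ω₂ —
  m=-6: Y*=+0.108517+0.037680i  Y=+0.000341-0.000279i  product +0.000048-0.000017i
  m=-5: Y*=+0.299825+0.085729i  Y=-0.003918+0.002520i  product -0.001391+0.000420i
  m=-4: Y*=+0.425392+0.096377i  Y=+0.026900-0.013234i  product +0.012719-0.003037i
  m=-3: Y*=+0.228967+0.038621i  Y=-0.122077+0.043582i  product -0.029635+0.005264i
  m=-2: Y*=-0.214863-0.024035i  Y=+0.358581-0.083430i  product -0.079051+0.009307i
  m=-1: Y*=-0.326935-0.018229i  Y=-0.583686+0.067007i  product +0.192049-0.011267i
  m=+0: Y*=+0.131803-0.000000i  Y=+0.193963+0.000000i  product +0.025565+0.000000i
  m=+1: Y*=+0.326935-0.018229i  Y=+0.583686+0.067007i  product +0.192049+0.011267i
  m=+2: Y*=-0.214863+0.024035i  Y=+0.358581+0.083430i  product -0.079051-0.009307i
  m=+3: Y*=-0.228967+0.038621i  Y=+0.122077+0.043582i  product -0.029635-0.005264i
  m=+4: Y*=+0.425392-0.096377i  Y=+0.026900+0.013234i  product +0.012719+0.003037i
  m=+5: Y*=-0.299825+0.085729i  Y=+0.003918+0.002520i  product -0.001391-0.000420i
  m=+6: Y*=+0.108517-0.037680i  Y=+0.000341+0.000279i  product +0.000048+0.000017i
Total Σ_m = +0.215041-0.000000i. Multiply by 0.966644: +0.207868-0.000000i. P_6(cos γ) = 0.207868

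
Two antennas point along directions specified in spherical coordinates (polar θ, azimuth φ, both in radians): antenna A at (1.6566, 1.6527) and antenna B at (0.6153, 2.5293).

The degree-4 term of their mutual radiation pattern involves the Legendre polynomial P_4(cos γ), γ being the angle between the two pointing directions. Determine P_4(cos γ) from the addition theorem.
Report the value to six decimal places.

0.076600

Term-by-term m-sum for l=4 (normalisation 4π/9 = 1.396263):
  m=-4: Y*=(0.412864, 0.140317)  Y=(-0.037808, 0.031359)  product (-0.020010, 0.007642)
  m=-3: Y*=(-0.025805, 0.102900)  Y=(0.051685, -0.189639)  product (0.018180, 0.010212)
  m=-2: Y*=(0.310778, 0.051368)  Y=(0.138716, 0.384531)  product (0.023357, 0.126629)
  m=-1: Y*=(-0.009744, 0.118705)  Y=(-0.304346, -0.213753)  product (0.028339, -0.034045)
  m=+0: Y*=(0.294249, -0.000000)  Y=(-0.152503, 0.000000)  product (-0.044874, 0.000000)
  m=+1: Y*=(0.009744, 0.118705)  Y=(0.304346, -0.213753)  product (0.028339, 0.034045)
  m=+2: Y*=(0.310778, -0.051368)  Y=(0.138716, -0.384531)  product (0.023357, -0.126629)
  m=+3: Y*=(0.025805, 0.102900)  Y=(-0.051685, -0.189639)  product (0.018180, -0.010212)
  m=+4: Y*=(0.412864, -0.140317)  Y=(-0.037808, -0.031359)  product (-0.020010, -0.007642)
Accumulated sum (0.054860, 0.000000); after 4π/(2l+1) scaling, (0.076600, 0.000000) ⇒ P_4 = 0.076600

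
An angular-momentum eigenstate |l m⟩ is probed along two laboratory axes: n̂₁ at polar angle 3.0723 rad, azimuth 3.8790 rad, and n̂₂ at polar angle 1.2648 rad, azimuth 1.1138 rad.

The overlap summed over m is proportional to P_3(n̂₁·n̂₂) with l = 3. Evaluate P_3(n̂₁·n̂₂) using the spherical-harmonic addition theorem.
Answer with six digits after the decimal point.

0.424364

Term-by-term m-sum for l=3 (normalisation 4π/7 = 1.795196):
  m=-3: 0.00008 - 0.00011j × -0.35454 + 0.07180j = -0.00002 + 0.00005j  (running Σ = -0.00002 + 0.00005j)
  m=-2: -0.00047 - 0.00486j × -0.17092 - 0.22169j = -0.00100 + 0.00094j  (running Σ = -0.00102 + 0.00098j)
  m=-1: -0.06586 - 0.05982j × -0.07428 + 0.15107j = 0.01393 - 0.00551j  (running Σ = 0.01291 - 0.00452j)
  m=0: -0.73564 + 0.00000j × -0.28624 + 0.00000j = 0.21057 + 0.00000j  (running Σ = 0.22348 - 0.00452j)
  m=1: 0.06586 - 0.05982j × 0.07428 + 0.15107j = 0.01393 + 0.00551j  (running Σ = 0.23741 + 0.00098j)
  m=2: -0.00047 + 0.00486j × -0.17092 + 0.22169j = -0.00100 - 0.00094j  (running Σ = 0.23641 + 0.00005j)
  m=3: -0.00008 - 0.00011j × 0.35454 + 0.07180j = -0.00002 - 0.00005j  (running Σ = 0.23639 - 0.00000j)
Total Σ_m = 0.23639 - 0.00000j. Multiply by 1.795196: 0.42436 - 0.00000j. P_3(cos γ) = 0.424364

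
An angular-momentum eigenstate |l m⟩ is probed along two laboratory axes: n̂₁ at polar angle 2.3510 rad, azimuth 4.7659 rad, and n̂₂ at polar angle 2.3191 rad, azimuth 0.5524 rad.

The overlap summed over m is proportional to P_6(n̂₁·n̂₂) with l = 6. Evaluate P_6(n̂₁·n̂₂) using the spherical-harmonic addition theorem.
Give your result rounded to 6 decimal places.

Term-by-term m-sum for l=6 (normalisation 4π/13 = 0.966644):
  term(m=-6) = 0.00461 + 0.00069j   from Y*(Ω₁)=-0.05910 - 0.01966j, Y(Ω₂)=-0.07372 + 0.01287j
  term(m=-5) = -0.03099 + 0.04100j   from Y*(Ω₁)=-0.05645 + 0.20594j, Y(Ω₂)=0.22354 + 0.08918j
  term(m=-4) = -0.07021 - 0.15523j   from Y*(Ω₁)=0.39533 + 0.08593j, Y(Ω₂)=-0.25109 - 0.33809j
  term(m=-3) = 0.14629 + 0.01086j   from Y*(Ω₁)=0.06425 - 0.39676j, Y(Ω₂)=0.03150 + 0.36362j
  term(m=-2) = 0.00070 - 0.00109j   from Y*(Ω₁)=-0.02830 - 0.00304j, Y(Ω₂)=-0.02048 + 0.04072j
  term(m=-1) = -0.06487 - 0.11906j   from Y*(Ω₁)=0.01944 - 0.36297j, Y(Ω₂)=0.31754 - 0.19573j
  term(m=+0) = 0.00866 + 0.00000j   from Y*(Ω₁)=-0.13879 + 0.00000j, Y(Ω₂)=-0.06239 + 0.00000j
  term(m=+1) = -0.06487 + 0.11906j   from Y*(Ω₁)=-0.01944 - 0.36297j, Y(Ω₂)=-0.31754 - 0.19573j
  term(m=+2) = 0.00070 + 0.00109j   from Y*(Ω₁)=-0.02830 + 0.00304j, Y(Ω₂)=-0.02048 - 0.04072j
  term(m=+3) = 0.14629 - 0.01086j   from Y*(Ω₁)=-0.06425 - 0.39676j, Y(Ω₂)=-0.03150 + 0.36362j
  term(m=+4) = -0.07021 + 0.15523j   from Y*(Ω₁)=0.39533 - 0.08593j, Y(Ω₂)=-0.25109 + 0.33809j
  term(m=+5) = -0.03099 - 0.04100j   from Y*(Ω₁)=0.05645 + 0.20594j, Y(Ω₂)=-0.22354 + 0.08918j
  term(m=+6) = 0.00461 - 0.00069j   from Y*(Ω₁)=-0.05910 + 0.01966j, Y(Ω₂)=-0.07372 - 0.01287j
Accumulated sum -0.02027 - 0.00000j; after 4π/(2l+1) scaling, -0.01959 - 0.00000j ⇒ P_6 = -0.019590

-0.019590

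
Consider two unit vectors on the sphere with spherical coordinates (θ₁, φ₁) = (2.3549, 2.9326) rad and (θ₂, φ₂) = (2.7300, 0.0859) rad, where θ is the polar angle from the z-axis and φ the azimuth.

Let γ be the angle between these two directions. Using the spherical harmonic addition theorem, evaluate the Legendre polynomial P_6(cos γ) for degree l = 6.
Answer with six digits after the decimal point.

Expand P_6 via completeness: Σ_{m} conj(Y_{6,m}) at Ω₁ times Y_{6,m} at Ω₂ —
  m=-6: Y*=0.01896 - 0.05783j  Y=0.00172 - 0.00098j  product -0.00002 - 0.00012j
  m=-5: Y*=0.10554 - 0.18186j  Y=-0.01429 + 0.00655j  product -0.00032 + 0.00329j
  m=-4: Y*=0.26965 - 0.29840j  Y=0.07091 - 0.02537j  product 0.01155 - 0.02800j
  m=-3: Y*=0.32866 - 0.23811j  Y=-0.23064 + 0.06079j  product -0.06133 + 0.07490j
  m=-2: Y*=0.03441 - 0.01529j  Y=0.47061 - 0.08166j  product 0.01495 - 0.01000j
  m=-1: Y*=-0.35340 + 0.07495j  Y=-0.46404 + 0.03996j  product 0.16100 - 0.04890j
  m=+0: Y*=-0.14795 + 0.00000j  Y=-0.13686 + 0.00000j  product 0.02025 + 0.00000j
  m=+1: Y*=0.35340 + 0.07495j  Y=0.46404 + 0.03996j  product 0.16100 + 0.04890j
  m=+2: Y*=0.03441 + 0.01529j  Y=0.47061 + 0.08166j  product 0.01495 + 0.01000j
  m=+3: Y*=-0.32866 - 0.23811j  Y=0.23064 + 0.06079j  product -0.06133 - 0.07490j
  m=+4: Y*=0.26965 + 0.29840j  Y=0.07091 + 0.02537j  product 0.01155 + 0.02800j
  m=+5: Y*=-0.10554 - 0.18186j  Y=0.01429 + 0.00655j  product -0.00032 - 0.00329j
  m=+6: Y*=0.01896 + 0.05783j  Y=0.00172 + 0.00098j  product -0.00002 + 0.00012j
Accumulated sum 0.27190 - 0.00000j; after 4π/(2l+1) scaling, 0.26283 - 0.00000j ⇒ P_6 = 0.262834

0.262834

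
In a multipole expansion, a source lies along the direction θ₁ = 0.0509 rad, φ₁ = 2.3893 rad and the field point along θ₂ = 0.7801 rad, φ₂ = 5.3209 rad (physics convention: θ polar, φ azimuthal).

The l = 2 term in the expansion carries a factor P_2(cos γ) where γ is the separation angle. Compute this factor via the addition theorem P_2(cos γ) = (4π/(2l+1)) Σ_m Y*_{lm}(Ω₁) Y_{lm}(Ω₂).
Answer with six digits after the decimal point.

Term-by-term m-sum for l=2 (normalisation 4π/5 = 2.513274):
  term(m=-2) = +0.000174+0.000078i   from Y*(Ω₁)=+0.000066-0.000998i, Y(Ω₂)=-0.066202+0.179257i
  term(m=-1) = -0.014829-0.003161i   from Y*(Ω₁)=-0.028661+0.026823i, Y(Ω₂)=+0.220800+0.316920i
  term(m=+0) = +0.102235+0.000000i   from Y*(Ω₁)=+0.628334-0.000000i, Y(Ω₂)=+0.162709+0.000000i
  term(m=+1) = -0.014829+0.003161i   from Y*(Ω₁)=+0.028661+0.026823i, Y(Ω₂)=-0.220800+0.316920i
  term(m=+2) = +0.000174-0.000078i   from Y*(Ω₁)=+0.000066+0.000998i, Y(Ω₂)=-0.066202-0.179257i
Σ over m = +0.072926+0.000000i; ×(4π/5) → +0.183283+0.000000i. Real part: 0.183283

0.183283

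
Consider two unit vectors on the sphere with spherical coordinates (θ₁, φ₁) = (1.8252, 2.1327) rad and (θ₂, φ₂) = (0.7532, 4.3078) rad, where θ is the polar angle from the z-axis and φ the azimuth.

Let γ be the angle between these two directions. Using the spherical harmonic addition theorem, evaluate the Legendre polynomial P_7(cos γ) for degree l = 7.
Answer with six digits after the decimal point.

-0.309922

Expand P_7 via completeness: Σ_{m} conj(Y_{7,m}) at Ω₁ times Y_{7,m} at Ω₂ —
  m=-7: Y*=-0.28299 + 0.27942j  Y=0.01066 + 0.03335j  product -0.01234 - 0.00646j
  m=-6: Y*=-0.37677 - 0.08815j  Y=0.10561 - 0.09152j  product -0.04786 + 0.02517j
  m=-5: Y*=0.01794 + 0.05202j  Y=-0.29241 - 0.14203j  product 0.00214 - 0.01776j
  m=-4: Y*=-0.22089 + 0.27494j  Y=-0.02183 + 0.45857j  product -0.12126 - 0.10730j
  m=-3: Y*=-0.06043 - 0.00698j  Y=0.27780 - 0.10362j  product -0.01751 + 0.00432j
  m=-2: Y*=0.13721 + 0.28624j  Y=0.11202 + 0.11748j  product -0.01826 + 0.04819j
  m=-1: Y*=-0.05513 + 0.08756j  Y=0.14941 - 0.34891j  product 0.02231 + 0.03232j
  m=+0: Y*=0.30452 + 0.00000j  Y=0.05122 + 0.00000j  product 0.01560 + 0.00000j
  m=+1: Y*=0.05513 + 0.08756j  Y=-0.14941 - 0.34891j  product 0.02231 - 0.03232j
  m=+2: Y*=0.13721 - 0.28624j  Y=0.11202 - 0.11748j  product -0.01826 - 0.04819j
  m=+3: Y*=0.06043 - 0.00698j  Y=-0.27780 - 0.10362j  product -0.01751 - 0.00432j
  m=+4: Y*=-0.22089 - 0.27494j  Y=-0.02183 - 0.45857j  product -0.12126 + 0.10730j
  m=+5: Y*=-0.01794 + 0.05202j  Y=0.29241 - 0.14203j  product 0.00214 + 0.01776j
  m=+6: Y*=-0.37677 + 0.08815j  Y=0.10561 + 0.09152j  product -0.04786 - 0.02517j
  m=+7: Y*=0.28299 + 0.27942j  Y=-0.01066 + 0.03335j  product -0.01234 + 0.00646j
Accumulated sum -0.36994 + 0.00000j; after 4π/(2l+1) scaling, -0.30992 + 0.00000j ⇒ P_7 = -0.309922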